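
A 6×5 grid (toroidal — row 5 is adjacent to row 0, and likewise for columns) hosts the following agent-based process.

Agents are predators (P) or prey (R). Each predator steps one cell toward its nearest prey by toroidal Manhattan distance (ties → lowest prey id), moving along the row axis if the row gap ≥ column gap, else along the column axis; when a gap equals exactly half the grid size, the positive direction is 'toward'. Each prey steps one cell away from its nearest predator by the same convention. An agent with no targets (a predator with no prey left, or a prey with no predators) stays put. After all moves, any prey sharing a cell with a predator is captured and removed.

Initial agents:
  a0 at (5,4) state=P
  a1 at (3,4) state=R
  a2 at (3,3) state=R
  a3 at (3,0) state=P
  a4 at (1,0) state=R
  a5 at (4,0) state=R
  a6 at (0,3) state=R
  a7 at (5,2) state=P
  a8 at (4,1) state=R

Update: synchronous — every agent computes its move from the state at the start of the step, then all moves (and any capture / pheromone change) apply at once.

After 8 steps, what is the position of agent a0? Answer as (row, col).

t=1: a0@(4,4):P a1@(3,3):R a2@(3,2):R a3@(3,4):P a4@(0,0):R a5@(5,0):R a6@(1,3):R a7@(0,2):P a8@(5,1):R
t=2: a0@(3,4):P a1@(3,2):R a2@(3,1):R a3@(3,3):P a4@(0,4):R a5@(0,0):R a6@(2,3):R a7@(0,1):P a8@(4,1):R
t=3: a0@(3,3):P a1@(3,1):R a3@(3,2):P a4@(0,3):R a5@(0,4):R a6@(1,3):R a7@(0,0):P a8@(3,1):R
t=4: a0@(3,2):P a1@(3,0):R a3@(3,1):P a4@(0,2):R a5@(0,3):R a6@(0,3):R a7@(0,4):P a8@(3,0):R
t=5: a0@(3,1):P a1@(3,4):R a3@(3,0):P a4@(0,1):R a5@(0,2):R a6@(0,2):R a7@(0,3):P a8@(3,4):R
t=6: a0@(3,0):P a1@(3,3):R a3@(3,4):P a4@(0,0):R a5@(0,1):R a6@(0,1):R a7@(0,2):P a8@(3,3):R
t=7: a0@(3,4):P a1@(3,2):R a3@(3,3):P a4@(0,4):R a5@(0,0):R a6@(0,0):R a7@(0,1):P a8@(3,2):R
t=8: a0@(3,3):P a1@(3,1):R a3@(3,2):P a4@(0,3):R a5@(0,4):R a6@(0,4):R a7@(0,0):P a8@(3,1):R

(3, 3)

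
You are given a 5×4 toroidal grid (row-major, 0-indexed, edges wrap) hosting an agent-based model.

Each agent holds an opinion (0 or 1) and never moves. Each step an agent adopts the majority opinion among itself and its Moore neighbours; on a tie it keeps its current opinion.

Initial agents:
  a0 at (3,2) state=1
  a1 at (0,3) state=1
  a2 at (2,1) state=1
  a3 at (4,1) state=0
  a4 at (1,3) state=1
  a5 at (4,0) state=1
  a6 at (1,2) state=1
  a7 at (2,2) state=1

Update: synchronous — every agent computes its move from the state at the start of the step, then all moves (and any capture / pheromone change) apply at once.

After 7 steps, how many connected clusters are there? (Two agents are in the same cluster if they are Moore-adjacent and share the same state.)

1

t=1: a0@(3,2):1 a1@(0,3):1 a2@(2,1):1 a3@(4,1):1 a4@(1,3):1 a5@(4,0):1 a6@(1,2):1 a7@(2,2):1
t=2: (unchanged — steady state)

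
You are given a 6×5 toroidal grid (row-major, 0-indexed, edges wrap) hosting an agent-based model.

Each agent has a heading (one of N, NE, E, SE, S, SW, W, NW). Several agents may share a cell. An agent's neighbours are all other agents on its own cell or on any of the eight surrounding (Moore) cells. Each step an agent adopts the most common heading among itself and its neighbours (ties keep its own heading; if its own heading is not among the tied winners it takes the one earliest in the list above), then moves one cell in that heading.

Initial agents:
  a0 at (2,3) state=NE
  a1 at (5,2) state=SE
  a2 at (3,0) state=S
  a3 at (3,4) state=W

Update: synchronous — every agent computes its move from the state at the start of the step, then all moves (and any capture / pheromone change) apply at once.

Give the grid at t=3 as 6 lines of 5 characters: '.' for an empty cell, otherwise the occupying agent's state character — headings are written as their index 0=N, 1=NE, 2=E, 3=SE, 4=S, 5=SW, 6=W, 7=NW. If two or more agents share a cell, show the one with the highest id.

4....
.....
3....
.6...
.....
.1...

t=1: a0@(1,4):NE a1@(0,3):SE a2@(4,0):S a3@(3,3):W
t=2: a0@(0,0):NE a1@(1,4):SE a2@(5,0):S a3@(3,2):W
t=3: a0@(5,1):NE a1@(2,0):SE a2@(0,0):S a3@(3,1):W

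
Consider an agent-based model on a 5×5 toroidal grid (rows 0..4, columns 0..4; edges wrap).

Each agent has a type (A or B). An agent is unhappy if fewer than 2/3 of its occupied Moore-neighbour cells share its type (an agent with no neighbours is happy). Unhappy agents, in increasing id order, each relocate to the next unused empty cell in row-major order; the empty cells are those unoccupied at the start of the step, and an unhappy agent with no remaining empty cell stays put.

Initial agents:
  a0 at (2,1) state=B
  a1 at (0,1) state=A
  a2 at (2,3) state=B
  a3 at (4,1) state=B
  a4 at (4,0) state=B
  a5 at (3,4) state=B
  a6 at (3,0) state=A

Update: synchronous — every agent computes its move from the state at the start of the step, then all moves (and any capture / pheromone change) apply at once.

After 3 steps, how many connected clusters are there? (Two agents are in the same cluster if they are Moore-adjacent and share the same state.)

5

t=1: a0@(0,0):B a1@(0,2):A a2@(2,3):B a3@(0,3):B a4@(0,4):B a5@(3,4):B a6@(1,0):A
t=2: a0@(0,1):B a1@(1,1):A a2@(2,3):B a3@(1,2):B a4@(0,4):B a5@(3,4):B a6@(1,3):A
t=3: a0@(0,0):B a1@(0,2):A a2@(2,3):B a3@(0,3):B a4@(1,0):B a5@(3,4):B a6@(1,4):A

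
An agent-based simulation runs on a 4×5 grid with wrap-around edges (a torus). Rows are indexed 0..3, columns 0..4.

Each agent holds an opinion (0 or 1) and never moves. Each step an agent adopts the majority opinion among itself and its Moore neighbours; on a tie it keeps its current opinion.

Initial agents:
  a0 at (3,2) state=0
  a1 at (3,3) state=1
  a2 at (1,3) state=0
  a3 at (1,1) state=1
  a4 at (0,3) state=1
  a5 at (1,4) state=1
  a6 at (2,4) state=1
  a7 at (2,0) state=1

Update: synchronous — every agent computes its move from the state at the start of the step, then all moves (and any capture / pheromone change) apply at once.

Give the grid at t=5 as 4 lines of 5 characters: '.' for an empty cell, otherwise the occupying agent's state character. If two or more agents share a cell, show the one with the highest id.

t=1: a0@(3,2):1 a1@(3,3):1 a2@(1,3):1 a3@(1,1):1 a4@(0,3):1 a5@(1,4):1 a6@(2,4):1 a7@(2,0):1
t=2: (unchanged — steady state)

...1.
.1.11
1...1
..11.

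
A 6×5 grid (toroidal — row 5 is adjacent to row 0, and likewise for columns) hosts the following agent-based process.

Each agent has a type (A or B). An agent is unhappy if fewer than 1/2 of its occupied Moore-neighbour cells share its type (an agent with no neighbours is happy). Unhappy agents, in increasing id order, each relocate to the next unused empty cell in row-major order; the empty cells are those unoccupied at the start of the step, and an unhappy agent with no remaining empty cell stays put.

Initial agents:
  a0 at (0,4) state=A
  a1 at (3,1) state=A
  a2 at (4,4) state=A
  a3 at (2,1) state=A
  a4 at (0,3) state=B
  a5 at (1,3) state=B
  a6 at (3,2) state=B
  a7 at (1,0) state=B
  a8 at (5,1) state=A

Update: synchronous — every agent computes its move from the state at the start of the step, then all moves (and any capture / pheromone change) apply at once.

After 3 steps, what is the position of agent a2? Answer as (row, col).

t=1: a0@(0,0):A a1@(3,1):A a2@(4,4):A a3@(0,1):A a4@(0,3):B a5@(1,3):B a6@(0,2):B a7@(1,1):B a8@(5,1):A
t=2: a0@(0,0):A a1@(3,1):A a2@(4,4):A a3@(0,1):A a4@(0,3):B a5@(1,3):B a6@(0,2):B a7@(0,4):B a8@(5,1):A
t=3: (unchanged — steady state)

(4, 4)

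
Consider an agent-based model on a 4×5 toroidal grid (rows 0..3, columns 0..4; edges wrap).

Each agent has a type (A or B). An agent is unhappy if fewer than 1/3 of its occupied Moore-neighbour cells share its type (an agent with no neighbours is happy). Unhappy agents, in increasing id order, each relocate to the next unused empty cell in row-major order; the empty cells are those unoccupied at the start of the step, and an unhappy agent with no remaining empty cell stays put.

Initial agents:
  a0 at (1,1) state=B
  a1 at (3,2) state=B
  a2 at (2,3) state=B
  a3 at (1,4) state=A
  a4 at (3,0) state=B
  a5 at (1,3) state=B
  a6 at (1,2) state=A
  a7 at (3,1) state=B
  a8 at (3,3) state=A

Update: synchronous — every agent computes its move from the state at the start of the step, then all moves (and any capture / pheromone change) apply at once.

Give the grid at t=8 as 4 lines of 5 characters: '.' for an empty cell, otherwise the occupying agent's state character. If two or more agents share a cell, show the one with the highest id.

t=1: a0@(0,0):B a1@(3,2):B a2@(2,3):B a3@(0,1):A a4@(3,0):B a5@(1,3):B a6@(0,2):A a7@(3,1):B a8@(0,3):A
t=2: a0@(0,0):B a1@(3,2):B a2@(2,3):B a3@(0,4):A a4@(3,0):B a5@(1,3):B a6@(0,2):A a7@(3,1):B a8@(0,3):A
t=3: a0@(0,0):B a1@(3,2):B a2@(2,3):B a3@(0,1):A a4@(3,0):B a5@(1,0):B a6@(1,1):A a7@(3,1):B a8@(0,3):A
t=4: a0@(0,0):B a1@(3,2):B a2@(2,3):B a3@(0,2):A a4@(3,0):B a5@(1,0):B a6@(1,1):A a7@(3,1):B a8@(0,4):A
t=5: a0@(0,0):B a1@(3,2):B a2@(2,3):B a3@(0,2):A a4@(3,0):B a5@(1,0):B a6@(1,1):A a7@(3,1):B a8@(0,1):A
t=6: a0@(0,0):B a1@(3,2):B a2@(2,3):B a3@(0,2):A a4@(3,0):B a5@(1,0):B a6@(1,1):A a7@(3,1):B a8@(0,3):A
t=7: (unchanged — steady state)

B.AA.
BA...
...B.
BBB..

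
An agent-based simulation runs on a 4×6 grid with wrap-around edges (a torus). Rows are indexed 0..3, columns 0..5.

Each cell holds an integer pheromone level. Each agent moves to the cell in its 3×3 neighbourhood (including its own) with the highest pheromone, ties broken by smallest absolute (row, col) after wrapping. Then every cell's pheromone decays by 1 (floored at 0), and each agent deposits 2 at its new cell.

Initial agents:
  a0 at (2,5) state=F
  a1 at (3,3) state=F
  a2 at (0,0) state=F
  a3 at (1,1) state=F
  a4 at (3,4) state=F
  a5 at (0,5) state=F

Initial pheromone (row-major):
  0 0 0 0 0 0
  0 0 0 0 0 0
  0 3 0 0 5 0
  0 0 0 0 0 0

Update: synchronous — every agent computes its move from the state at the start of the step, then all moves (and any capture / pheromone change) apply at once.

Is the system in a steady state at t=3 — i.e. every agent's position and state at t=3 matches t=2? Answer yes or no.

yes

t=1: a0@(2,4) a1@(2,4) a2@(0,0) a3@(2,1) a4@(2,4) a5@(0,0) | pheromone: 4 0 0 0 0 0 / 0 0 0 0 0 0 / 0 4 0 0 10 0 / 0 0 0 0 0 0
t=2: a0@(2,4) a1@(2,4) a2@(0,0) a3@(2,1) a4@(2,4) a5@(0,0) | pheromone: 7 0 0 0 0 0 / 0 0 0 0 0 0 / 0 5 0 0 15 0 / 0 0 0 0 0 0
t=3: a0@(2,4) a1@(2,4) a2@(0,0) a3@(2,1) a4@(2,4) a5@(0,0) | pheromone: 10 0 0 0 0 0 / 0 0 0 0 0 0 / 0 6 0 0 20 0 / 0 0 0 0 0 0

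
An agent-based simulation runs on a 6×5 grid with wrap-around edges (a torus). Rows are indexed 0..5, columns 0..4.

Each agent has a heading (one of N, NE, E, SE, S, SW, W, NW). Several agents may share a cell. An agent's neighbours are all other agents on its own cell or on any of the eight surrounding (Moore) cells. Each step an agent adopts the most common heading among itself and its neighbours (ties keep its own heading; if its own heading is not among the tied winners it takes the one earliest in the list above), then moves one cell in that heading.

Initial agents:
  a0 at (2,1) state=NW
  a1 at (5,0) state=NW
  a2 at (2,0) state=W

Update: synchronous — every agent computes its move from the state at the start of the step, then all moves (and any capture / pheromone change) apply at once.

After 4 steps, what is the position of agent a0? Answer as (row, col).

t=1: a0@(1,0):NW a1@(4,4):NW a2@(2,4):W
t=2: a0@(0,4):NW a1@(3,3):NW a2@(2,3):W
t=3: a0@(5,3):NW a1@(2,2):NW a2@(2,2):W
t=4: a0@(4,2):NW a1@(1,1):NW a2@(2,1):W

(4, 2)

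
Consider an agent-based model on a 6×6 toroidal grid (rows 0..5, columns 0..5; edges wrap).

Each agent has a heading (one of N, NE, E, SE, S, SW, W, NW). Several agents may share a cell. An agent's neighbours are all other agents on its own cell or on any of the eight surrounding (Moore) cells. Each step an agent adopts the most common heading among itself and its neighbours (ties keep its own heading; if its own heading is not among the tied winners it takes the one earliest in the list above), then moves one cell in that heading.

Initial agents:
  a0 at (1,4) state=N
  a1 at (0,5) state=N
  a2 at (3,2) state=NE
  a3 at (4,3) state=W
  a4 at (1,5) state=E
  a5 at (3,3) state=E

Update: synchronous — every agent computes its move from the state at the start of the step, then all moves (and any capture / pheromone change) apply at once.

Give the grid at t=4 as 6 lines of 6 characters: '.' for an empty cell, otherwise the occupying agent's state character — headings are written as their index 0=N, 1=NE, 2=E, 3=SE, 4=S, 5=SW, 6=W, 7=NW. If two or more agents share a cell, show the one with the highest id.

......
......
0....0
0...00
......
1.....

t=1: a0@(0,4):N a1@(5,5):N a2@(2,3):NE a3@(4,2):W a4@(0,5):N a5@(3,4):E
t=2: a0@(5,4):N a1@(4,5):N a2@(1,4):NE a3@(4,1):W a4@(5,5):N a5@(3,5):E
t=3: a0@(4,4):N a1@(3,5):N a2@(0,5):NE a3@(4,0):W a4@(4,5):N a5@(3,0):E
t=4: a0@(3,4):N a1@(2,5):N a2@(5,0):NE a3@(3,0):N a4@(3,5):N a5@(2,0):N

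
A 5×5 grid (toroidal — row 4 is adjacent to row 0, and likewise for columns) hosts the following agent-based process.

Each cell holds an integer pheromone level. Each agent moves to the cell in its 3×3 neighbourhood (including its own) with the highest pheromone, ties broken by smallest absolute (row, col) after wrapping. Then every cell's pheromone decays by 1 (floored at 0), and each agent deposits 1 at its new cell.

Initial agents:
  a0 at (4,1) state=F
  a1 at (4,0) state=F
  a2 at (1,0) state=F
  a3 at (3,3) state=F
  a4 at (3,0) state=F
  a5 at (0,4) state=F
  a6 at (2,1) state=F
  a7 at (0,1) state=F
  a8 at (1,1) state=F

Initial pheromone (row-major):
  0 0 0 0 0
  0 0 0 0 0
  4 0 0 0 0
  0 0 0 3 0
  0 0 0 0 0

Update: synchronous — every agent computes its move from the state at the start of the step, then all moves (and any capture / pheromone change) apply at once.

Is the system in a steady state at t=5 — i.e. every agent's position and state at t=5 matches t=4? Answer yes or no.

yes

t=1: a0@(0,0) a1@(0,0) a2@(2,0) a3@(3,3) a4@(2,0) a5@(0,0) a6@(2,0) a7@(0,0) a8@(2,0) | pheromone: 4 0 0 0 0 / 0 0 0 0 0 / 7 0 0 0 0 / 0 0 0 3 0 / 0 0 0 0 0
t=2: a0@(0,0) a1@(0,0) a2@(2,0) a3@(3,3) a4@(2,0) a5@(0,0) a6@(2,0) a7@(0,0) a8@(2,0) | pheromone: 7 0 0 0 0 / 0 0 0 0 0 / 10 0 0 0 0 / 0 0 0 3 0 / 0 0 0 0 0
t=3: a0@(0,0) a1@(0,0) a2@(2,0) a3@(3,3) a4@(2,0) a5@(0,0) a6@(2,0) a7@(0,0) a8@(2,0) | pheromone: 10 0 0 0 0 / 0 0 0 0 0 / 13 0 0 0 0 / 0 0 0 3 0 / 0 0 0 0 0
t=4: a0@(0,0) a1@(0,0) a2@(2,0) a3@(3,3) a4@(2,0) a5@(0,0) a6@(2,0) a7@(0,0) a8@(2,0) | pheromone: 13 0 0 0 0 / 0 0 0 0 0 / 16 0 0 0 0 / 0 0 0 3 0 / 0 0 0 0 0
t=5: a0@(0,0) a1@(0,0) a2@(2,0) a3@(3,3) a4@(2,0) a5@(0,0) a6@(2,0) a7@(0,0) a8@(2,0) | pheromone: 16 0 0 0 0 / 0 0 0 0 0 / 19 0 0 0 0 / 0 0 0 3 0 / 0 0 0 0 0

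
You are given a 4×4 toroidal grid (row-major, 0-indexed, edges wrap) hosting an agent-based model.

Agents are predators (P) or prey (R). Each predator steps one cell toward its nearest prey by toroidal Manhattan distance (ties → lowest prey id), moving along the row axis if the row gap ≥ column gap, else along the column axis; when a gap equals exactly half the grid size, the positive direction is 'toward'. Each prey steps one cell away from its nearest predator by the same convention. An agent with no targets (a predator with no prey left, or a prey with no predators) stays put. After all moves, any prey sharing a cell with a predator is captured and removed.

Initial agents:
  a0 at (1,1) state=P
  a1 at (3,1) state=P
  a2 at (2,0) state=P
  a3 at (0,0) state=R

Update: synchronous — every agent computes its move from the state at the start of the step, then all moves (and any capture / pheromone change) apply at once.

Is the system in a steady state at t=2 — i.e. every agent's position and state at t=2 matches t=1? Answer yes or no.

yes

t=1: a0@(0,1):P a1@(0,1):P a2@(3,0):P
t=2: (unchanged — steady state)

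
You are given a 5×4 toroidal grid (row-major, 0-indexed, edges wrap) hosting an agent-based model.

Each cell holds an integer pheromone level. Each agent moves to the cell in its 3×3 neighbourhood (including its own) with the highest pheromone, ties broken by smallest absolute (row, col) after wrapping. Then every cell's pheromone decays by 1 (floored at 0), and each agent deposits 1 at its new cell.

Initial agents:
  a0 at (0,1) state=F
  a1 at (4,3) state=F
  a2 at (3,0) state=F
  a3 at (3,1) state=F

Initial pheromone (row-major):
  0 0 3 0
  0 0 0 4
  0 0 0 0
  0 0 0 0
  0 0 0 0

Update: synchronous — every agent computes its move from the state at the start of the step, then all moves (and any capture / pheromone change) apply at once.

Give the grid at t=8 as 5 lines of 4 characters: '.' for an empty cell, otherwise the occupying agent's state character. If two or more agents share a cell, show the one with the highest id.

..F.
....
....
....
....

t=1: a0@(0,2) a1@(0,2) a2@(2,0) a3@(2,0) | pheromone: 0 0 4 0 / 0 0 0 3 / 2 0 0 0 / 0 0 0 0 / 0 0 0 0
t=2: a0@(0,2) a1@(0,2) a2@(1,3) a3@(1,3) | pheromone: 0 0 5 0 / 0 0 0 4 / 1 0 0 0 / 0 0 0 0 / 0 0 0 0
t=3: a0@(0,2) a1@(0,2) a2@(0,2) a3@(0,2) | pheromone: 0 0 8 0 / 0 0 0 3 / 0 0 0 0 / 0 0 0 0 / 0 0 0 0
t=4: a0@(0,2) a1@(0,2) a2@(0,2) a3@(0,2) | pheromone: 0 0 11 0 / 0 0 0 2 / 0 0 0 0 / 0 0 0 0 / 0 0 0 0
t=5: a0@(0,2) a1@(0,2) a2@(0,2) a3@(0,2) | pheromone: 0 0 14 0 / 0 0 0 1 / 0 0 0 0 / 0 0 0 0 / 0 0 0 0
t=6: a0@(0,2) a1@(0,2) a2@(0,2) a3@(0,2) | pheromone: 0 0 17 0 / 0 0 0 0 / 0 0 0 0 / 0 0 0 0 / 0 0 0 0
t=7: a0@(0,2) a1@(0,2) a2@(0,2) a3@(0,2) | pheromone: 0 0 20 0 / 0 0 0 0 / 0 0 0 0 / 0 0 0 0 / 0 0 0 0
t=8: a0@(0,2) a1@(0,2) a2@(0,2) a3@(0,2) | pheromone: 0 0 23 0 / 0 0 0 0 / 0 0 0 0 / 0 0 0 0 / 0 0 0 0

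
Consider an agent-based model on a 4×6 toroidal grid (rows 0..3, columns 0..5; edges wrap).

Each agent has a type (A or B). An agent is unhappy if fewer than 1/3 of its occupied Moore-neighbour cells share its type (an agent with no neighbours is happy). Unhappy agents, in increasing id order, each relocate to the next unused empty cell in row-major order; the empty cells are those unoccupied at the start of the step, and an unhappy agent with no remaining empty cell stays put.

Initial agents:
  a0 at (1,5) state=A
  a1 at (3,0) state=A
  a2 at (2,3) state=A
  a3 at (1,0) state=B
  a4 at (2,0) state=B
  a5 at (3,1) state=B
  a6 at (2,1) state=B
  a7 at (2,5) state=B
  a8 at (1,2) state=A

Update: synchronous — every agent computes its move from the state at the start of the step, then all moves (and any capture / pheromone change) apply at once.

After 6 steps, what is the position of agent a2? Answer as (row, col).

(2, 3)

t=1: a0@(0,0):A a1@(0,1):A a2@(2,3):A a3@(1,0):B a4@(2,0):B a5@(3,1):B a6@(2,1):B a7@(2,5):B a8@(1,2):A
t=2: (unchanged — steady state)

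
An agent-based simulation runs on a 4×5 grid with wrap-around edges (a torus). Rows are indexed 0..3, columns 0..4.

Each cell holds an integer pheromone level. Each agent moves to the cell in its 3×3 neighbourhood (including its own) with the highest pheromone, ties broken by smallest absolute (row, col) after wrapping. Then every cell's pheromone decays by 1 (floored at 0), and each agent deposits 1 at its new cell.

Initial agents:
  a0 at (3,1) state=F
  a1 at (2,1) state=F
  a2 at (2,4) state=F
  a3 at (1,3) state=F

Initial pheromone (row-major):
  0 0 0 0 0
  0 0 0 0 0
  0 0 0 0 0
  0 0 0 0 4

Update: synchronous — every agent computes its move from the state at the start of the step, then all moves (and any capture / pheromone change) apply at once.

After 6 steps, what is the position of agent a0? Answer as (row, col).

t=1: a0@(0,0) a1@(1,0) a2@(3,4) a3@(0,2) | pheromone: 1 0 1 0 0 / 1 0 0 0 0 / 0 0 0 0 0 / 0 0 0 0 4
t=2: a0@(3,4) a1@(0,0) a2@(3,4) a3@(0,2) | pheromone: 1 0 1 0 0 / 0 0 0 0 0 / 0 0 0 0 0 / 0 0 0 0 5
t=3: a0@(3,4) a1@(3,4) a2@(3,4) a3@(0,2) | pheromone: 0 0 1 0 0 / 0 0 0 0 0 / 0 0 0 0 0 / 0 0 0 0 7
t=4: a0@(3,4) a1@(3,4) a2@(3,4) a3@(0,2) | pheromone: 0 0 1 0 0 / 0 0 0 0 0 / 0 0 0 0 0 / 0 0 0 0 9
t=5: a0@(3,4) a1@(3,4) a2@(3,4) a3@(0,2) | pheromone: 0 0 1 0 0 / 0 0 0 0 0 / 0 0 0 0 0 / 0 0 0 0 11
t=6: a0@(3,4) a1@(3,4) a2@(3,4) a3@(0,2) | pheromone: 0 0 1 0 0 / 0 0 0 0 0 / 0 0 0 0 0 / 0 0 0 0 13

(3, 4)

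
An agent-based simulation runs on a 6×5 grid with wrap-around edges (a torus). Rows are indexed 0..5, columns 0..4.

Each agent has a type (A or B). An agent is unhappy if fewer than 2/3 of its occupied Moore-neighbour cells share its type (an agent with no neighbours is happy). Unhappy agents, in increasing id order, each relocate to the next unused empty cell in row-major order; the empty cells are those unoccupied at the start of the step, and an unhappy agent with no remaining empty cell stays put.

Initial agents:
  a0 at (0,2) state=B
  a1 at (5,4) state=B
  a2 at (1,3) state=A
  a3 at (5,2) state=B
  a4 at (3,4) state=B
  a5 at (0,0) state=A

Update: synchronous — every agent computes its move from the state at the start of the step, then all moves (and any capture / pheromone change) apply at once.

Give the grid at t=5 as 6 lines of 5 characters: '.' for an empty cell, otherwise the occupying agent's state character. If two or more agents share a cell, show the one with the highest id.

.B.BA
A....
.....
....B
.....
..B..

t=1: a0@(0,1):B a1@(0,3):B a2@(0,4):A a3@(5,2):B a4@(3,4):B a5@(1,0):A
t=2: a0@(0,0):B a1@(0,2):B a2@(1,1):A a3@(5,2):B a4@(3,4):B a5@(1,2):A
t=3: a0@(0,1):B a1@(0,3):B a2@(0,4):A a3@(5,2):B a4@(3,4):B a5@(1,0):A
t=4: a0@(0,0):B a1@(0,2):B a2@(1,1):A a3@(5,2):B a4@(3,4):B a5@(1,2):A
t=5: a0@(0,1):B a1@(0,3):B a2@(0,4):A a3@(5,2):B a4@(3,4):B a5@(1,0):A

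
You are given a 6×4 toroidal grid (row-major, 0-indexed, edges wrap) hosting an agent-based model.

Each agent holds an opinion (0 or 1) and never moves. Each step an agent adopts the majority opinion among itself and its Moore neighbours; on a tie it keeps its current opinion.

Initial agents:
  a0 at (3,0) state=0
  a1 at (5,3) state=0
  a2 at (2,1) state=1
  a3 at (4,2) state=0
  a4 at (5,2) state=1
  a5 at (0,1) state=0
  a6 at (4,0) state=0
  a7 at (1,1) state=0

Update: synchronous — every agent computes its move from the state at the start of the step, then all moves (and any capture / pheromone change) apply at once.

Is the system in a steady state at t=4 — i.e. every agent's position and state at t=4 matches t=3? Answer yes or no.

yes

t=1: a0@(3,0):0 a1@(5,3):0 a2@(2,1):0 a3@(4,2):0 a4@(5,2):0 a5@(0,1):0 a6@(4,0):0 a7@(1,1):0
t=2: (unchanged — steady state)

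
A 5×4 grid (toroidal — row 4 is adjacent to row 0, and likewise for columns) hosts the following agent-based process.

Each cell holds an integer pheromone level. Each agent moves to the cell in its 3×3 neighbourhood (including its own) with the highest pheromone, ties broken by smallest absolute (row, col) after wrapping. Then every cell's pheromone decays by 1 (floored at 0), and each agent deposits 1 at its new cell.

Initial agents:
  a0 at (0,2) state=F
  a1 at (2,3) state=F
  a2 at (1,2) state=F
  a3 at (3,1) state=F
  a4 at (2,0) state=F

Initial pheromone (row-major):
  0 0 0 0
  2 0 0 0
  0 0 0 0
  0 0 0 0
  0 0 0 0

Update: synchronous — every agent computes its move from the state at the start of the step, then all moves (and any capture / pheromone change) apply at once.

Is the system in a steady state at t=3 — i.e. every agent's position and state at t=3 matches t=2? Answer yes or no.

yes

t=1: a0@(0,1) a1@(1,0) a2@(0,1) a3@(2,0) a4@(1,0) | pheromone: 0 2 0 0 / 3 0 0 0 / 1 0 0 0 / 0 0 0 0 / 0 0 0 0
t=2: a0@(1,0) a1@(1,0) a2@(1,0) a3@(1,0) a4@(1,0) | pheromone: 0 1 0 0 / 7 0 0 0 / 0 0 0 0 / 0 0 0 0 / 0 0 0 0
t=3: a0@(1,0) a1@(1,0) a2@(1,0) a3@(1,0) a4@(1,0) | pheromone: 0 0 0 0 / 11 0 0 0 / 0 0 0 0 / 0 0 0 0 / 0 0 0 0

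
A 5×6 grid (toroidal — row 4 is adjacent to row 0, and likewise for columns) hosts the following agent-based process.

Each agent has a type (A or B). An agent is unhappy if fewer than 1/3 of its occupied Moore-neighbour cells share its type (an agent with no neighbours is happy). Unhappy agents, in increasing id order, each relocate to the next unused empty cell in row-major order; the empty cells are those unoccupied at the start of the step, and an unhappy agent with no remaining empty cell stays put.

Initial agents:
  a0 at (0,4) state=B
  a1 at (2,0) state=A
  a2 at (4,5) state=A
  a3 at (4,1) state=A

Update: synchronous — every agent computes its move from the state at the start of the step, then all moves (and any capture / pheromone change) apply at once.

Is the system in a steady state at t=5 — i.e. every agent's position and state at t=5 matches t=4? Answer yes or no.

t=1: a0@(0,0):B a1@(2,0):A a2@(0,1):A a3@(4,1):A
t=2: a0@(0,2):B a1@(2,0):A a2@(0,1):A a3@(4,1):A
t=3: a0@(0,0):B a1@(2,0):A a2@(0,1):A a3@(4,1):A
t=4: a0@(0,2):B a1@(2,0):A a2@(0,1):A a3@(4,1):A
t=5: a0@(0,0):B a1@(2,0):A a2@(0,1):A a3@(4,1):A

no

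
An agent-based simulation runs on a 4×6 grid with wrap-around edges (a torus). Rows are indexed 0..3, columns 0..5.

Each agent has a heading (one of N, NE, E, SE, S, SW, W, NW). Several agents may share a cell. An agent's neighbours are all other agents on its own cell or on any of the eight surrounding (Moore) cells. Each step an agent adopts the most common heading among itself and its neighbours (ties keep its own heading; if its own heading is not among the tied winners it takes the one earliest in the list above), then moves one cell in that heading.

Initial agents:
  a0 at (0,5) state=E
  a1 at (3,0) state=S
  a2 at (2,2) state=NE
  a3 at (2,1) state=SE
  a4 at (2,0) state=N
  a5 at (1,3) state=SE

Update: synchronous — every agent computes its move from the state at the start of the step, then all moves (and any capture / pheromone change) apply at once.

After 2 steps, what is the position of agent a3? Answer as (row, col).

(0, 3)

t=1: a0@(0,0):E a1@(0,0):S a2@(3,3):SE a3@(3,2):SE a4@(1,0):N a5@(2,4):SE
t=2: a0@(0,1):E a1@(1,0):S a2@(0,4):SE a3@(0,3):SE a4@(0,0):N a5@(3,5):SE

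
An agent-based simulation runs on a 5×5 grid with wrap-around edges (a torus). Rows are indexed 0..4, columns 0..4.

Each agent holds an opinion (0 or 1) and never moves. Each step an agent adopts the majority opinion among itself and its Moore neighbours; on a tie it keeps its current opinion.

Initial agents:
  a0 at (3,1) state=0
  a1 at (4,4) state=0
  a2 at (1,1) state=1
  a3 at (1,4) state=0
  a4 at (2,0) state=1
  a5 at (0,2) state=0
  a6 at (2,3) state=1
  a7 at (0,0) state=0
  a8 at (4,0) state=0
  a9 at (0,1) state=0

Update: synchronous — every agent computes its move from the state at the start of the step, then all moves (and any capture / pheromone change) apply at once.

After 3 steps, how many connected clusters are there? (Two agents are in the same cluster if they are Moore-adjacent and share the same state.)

t=1: a0@(3,1):0 a1@(4,4):0 a2@(1,1):0 a3@(1,4):0 a4@(2,0):1 a5@(0,2):0 a6@(2,3):1 a7@(0,0):0 a8@(4,0):0 a9@(0,1):0
t=2: a0@(3,1):0 a1@(4,4):0 a2@(1,1):0 a3@(1,4):0 a4@(2,0):0 a5@(0,2):0 a6@(2,3):1 a7@(0,0):0 a8@(4,0):0 a9@(0,1):0
t=3: (unchanged — steady state)

2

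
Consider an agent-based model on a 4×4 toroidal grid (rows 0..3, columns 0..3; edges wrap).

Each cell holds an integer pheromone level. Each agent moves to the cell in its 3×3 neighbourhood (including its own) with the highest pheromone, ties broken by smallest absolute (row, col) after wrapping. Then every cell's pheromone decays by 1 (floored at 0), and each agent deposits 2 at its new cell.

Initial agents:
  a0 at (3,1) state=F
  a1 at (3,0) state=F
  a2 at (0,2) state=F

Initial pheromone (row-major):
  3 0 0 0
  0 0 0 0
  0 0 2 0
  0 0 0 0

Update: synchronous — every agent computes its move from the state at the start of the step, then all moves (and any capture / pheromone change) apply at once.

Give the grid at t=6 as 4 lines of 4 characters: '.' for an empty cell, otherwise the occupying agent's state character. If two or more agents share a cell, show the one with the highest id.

t=1: a0@(0,0) a1@(0,0) a2@(0,1) | pheromone: 6 2 0 0 / 0 0 0 0 / 0 0 1 0 / 0 0 0 0
t=2: a0@(0,0) a1@(0,0) a2@(0,0) | pheromone: 11 1 0 0 / 0 0 0 0 / 0 0 0 0 / 0 0 0 0
t=3: a0@(0,0) a1@(0,0) a2@(0,0) | pheromone: 16 0 0 0 / 0 0 0 0 / 0 0 0 0 / 0 0 0 0
t=4: a0@(0,0) a1@(0,0) a2@(0,0) | pheromone: 21 0 0 0 / 0 0 0 0 / 0 0 0 0 / 0 0 0 0
t=5: a0@(0,0) a1@(0,0) a2@(0,0) | pheromone: 26 0 0 0 / 0 0 0 0 / 0 0 0 0 / 0 0 0 0
t=6: a0@(0,0) a1@(0,0) a2@(0,0) | pheromone: 31 0 0 0 / 0 0 0 0 / 0 0 0 0 / 0 0 0 0

F...
....
....
....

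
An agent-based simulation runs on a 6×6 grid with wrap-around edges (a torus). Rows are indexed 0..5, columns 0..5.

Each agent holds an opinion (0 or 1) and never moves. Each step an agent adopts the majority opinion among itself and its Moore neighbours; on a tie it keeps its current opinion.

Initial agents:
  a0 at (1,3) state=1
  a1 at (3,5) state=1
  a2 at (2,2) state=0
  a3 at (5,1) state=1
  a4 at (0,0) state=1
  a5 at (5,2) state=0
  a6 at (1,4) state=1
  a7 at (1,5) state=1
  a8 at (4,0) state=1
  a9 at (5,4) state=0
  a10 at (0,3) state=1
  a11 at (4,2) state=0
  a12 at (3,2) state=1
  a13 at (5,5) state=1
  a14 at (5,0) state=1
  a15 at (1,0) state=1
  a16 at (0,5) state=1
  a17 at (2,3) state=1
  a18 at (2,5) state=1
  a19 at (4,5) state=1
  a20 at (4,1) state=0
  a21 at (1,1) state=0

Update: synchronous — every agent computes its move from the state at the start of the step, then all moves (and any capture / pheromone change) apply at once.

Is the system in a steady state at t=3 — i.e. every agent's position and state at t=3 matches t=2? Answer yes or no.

t=1: a0@(1,3):1 a1@(3,5):1 a2@(2,2):1 a3@(5,1):1 a4@(0,0):1 a5@(5,2):0 a6@(1,4):1 a7@(1,5):1 a8@(4,0):1 a9@(5,4):1 a10@(0,3):1 a11@(4,2):0 a12@(3,2):0 a13@(5,5):1 a14@(5,0):1 a15@(1,0):1 a16@(0,5):1 a17@(2,3):1 a18@(2,5):1 a19@(4,5):1 a20@(4,1):1 a21@(1,1):0
t=2: a0@(1,3):1 a1@(3,5):1 a2@(2,2):1 a3@(5,1):1 a4@(0,0):1 a5@(5,2):1 a6@(1,4):1 a7@(1,5):1 a8@(4,0):1 a9@(5,4):1 a10@(0,3):1 a11@(4,2):0 a12@(3,2):1 a13@(5,5):1 a14@(5,0):1 a15@(1,0):1 a16@(0,5):1 a17@(2,3):1 a18@(2,5):1 a19@(4,5):1 a20@(4,1):1 a21@(1,1):1
t=3: a0@(1,3):1 a1@(3,5):1 a2@(2,2):1 a3@(5,1):1 a4@(0,0):1 a5@(5,2):1 a6@(1,4):1 a7@(1,5):1 a8@(4,0):1 a9@(5,4):1 a10@(0,3):1 a11@(4,2):1 a12@(3,2):1 a13@(5,5):1 a14@(5,0):1 a15@(1,0):1 a16@(0,5):1 a17@(2,3):1 a18@(2,5):1 a19@(4,5):1 a20@(4,1):1 a21@(1,1):1

no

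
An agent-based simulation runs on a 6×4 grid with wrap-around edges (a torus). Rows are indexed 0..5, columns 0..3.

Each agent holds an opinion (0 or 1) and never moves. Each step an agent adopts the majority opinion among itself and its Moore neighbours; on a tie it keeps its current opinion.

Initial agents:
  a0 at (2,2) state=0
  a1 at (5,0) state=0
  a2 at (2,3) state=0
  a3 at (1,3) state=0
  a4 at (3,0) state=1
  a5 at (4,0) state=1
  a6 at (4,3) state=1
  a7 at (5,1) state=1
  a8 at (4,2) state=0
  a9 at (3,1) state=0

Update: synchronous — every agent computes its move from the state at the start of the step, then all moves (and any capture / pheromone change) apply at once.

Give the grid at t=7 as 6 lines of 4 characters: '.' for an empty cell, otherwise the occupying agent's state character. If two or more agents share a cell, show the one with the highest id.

t=1: a0@(2,2):0 a1@(5,0):1 a2@(2,3):0 a3@(1,3):0 a4@(3,0):1 a5@(4,0):1 a6@(4,3):1 a7@(5,1):1 a8@(4,2):0 a9@(3,1):0
t=2: (unchanged — steady state)

....
...0
..00
10..
1.01
11..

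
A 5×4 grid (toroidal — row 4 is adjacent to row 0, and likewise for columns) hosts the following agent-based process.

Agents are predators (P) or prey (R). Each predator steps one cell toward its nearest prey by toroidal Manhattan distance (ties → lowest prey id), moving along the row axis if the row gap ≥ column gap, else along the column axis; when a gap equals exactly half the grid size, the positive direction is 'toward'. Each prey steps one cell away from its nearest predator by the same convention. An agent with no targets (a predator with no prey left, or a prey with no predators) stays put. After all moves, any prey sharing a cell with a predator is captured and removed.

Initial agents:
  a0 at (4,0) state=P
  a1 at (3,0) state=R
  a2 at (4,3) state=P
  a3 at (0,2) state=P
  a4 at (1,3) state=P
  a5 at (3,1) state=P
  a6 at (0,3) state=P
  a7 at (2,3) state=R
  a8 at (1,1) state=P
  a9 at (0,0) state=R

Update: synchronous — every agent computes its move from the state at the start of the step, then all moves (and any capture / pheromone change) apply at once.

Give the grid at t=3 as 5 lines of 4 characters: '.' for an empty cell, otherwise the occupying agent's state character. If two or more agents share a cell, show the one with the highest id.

....
PP.P
P..P
....
....

t=1: a0@(3,0):P a1@(2,0):R a2@(3,3):P a3@(0,3):P a4@(2,3):P a5@(3,0):P a6@(0,0):P a8@(0,1):P a9@(1,0):R
t=2: a0@(2,0):P a2@(2,3):P a3@(1,3):P a4@(2,0):P a5@(2,0):P a6@(1,0):P a8@(1,1):P
t=3: (unchanged — steady state)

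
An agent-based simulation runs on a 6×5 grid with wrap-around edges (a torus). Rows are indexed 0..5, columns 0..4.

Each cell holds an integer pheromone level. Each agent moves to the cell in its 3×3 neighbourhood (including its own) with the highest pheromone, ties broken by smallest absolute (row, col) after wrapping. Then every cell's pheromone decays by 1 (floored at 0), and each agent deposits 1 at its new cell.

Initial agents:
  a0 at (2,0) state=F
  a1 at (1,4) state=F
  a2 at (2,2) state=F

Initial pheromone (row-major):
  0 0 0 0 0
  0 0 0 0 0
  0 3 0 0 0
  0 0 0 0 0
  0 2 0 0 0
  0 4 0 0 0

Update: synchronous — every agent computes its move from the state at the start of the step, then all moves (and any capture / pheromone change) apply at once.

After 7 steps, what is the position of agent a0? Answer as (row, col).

t=1: a0@(2,1) a1@(0,0) a2@(2,1) | pheromone: 1 0 0 0 0 / 0 0 0 0 0 / 0 4 0 0 0 / 0 0 0 0 0 / 0 1 0 0 0 / 0 3 0 0 0
t=2: a0@(2,1) a1@(5,1) a2@(2,1) | pheromone: 0 0 0 0 0 / 0 0 0 0 0 / 0 5 0 0 0 / 0 0 0 0 0 / 0 0 0 0 0 / 0 3 0 0 0
t=3: a0@(2,1) a1@(5,1) a2@(2,1) | pheromone: 0 0 0 0 0 / 0 0 0 0 0 / 0 6 0 0 0 / 0 0 0 0 0 / 0 0 0 0 0 / 0 3 0 0 0
t=4: a0@(2,1) a1@(5,1) a2@(2,1) | pheromone: 0 0 0 0 0 / 0 0 0 0 0 / 0 7 0 0 0 / 0 0 0 0 0 / 0 0 0 0 0 / 0 3 0 0 0
t=5: a0@(2,1) a1@(5,1) a2@(2,1) | pheromone: 0 0 0 0 0 / 0 0 0 0 0 / 0 8 0 0 0 / 0 0 0 0 0 / 0 0 0 0 0 / 0 3 0 0 0
t=6: a0@(2,1) a1@(5,1) a2@(2,1) | pheromone: 0 0 0 0 0 / 0 0 0 0 0 / 0 9 0 0 0 / 0 0 0 0 0 / 0 0 0 0 0 / 0 3 0 0 0
t=7: a0@(2,1) a1@(5,1) a2@(2,1) | pheromone: 0 0 0 0 0 / 0 0 0 0 0 / 0 10 0 0 0 / 0 0 0 0 0 / 0 0 0 0 0 / 0 3 0 0 0

(2, 1)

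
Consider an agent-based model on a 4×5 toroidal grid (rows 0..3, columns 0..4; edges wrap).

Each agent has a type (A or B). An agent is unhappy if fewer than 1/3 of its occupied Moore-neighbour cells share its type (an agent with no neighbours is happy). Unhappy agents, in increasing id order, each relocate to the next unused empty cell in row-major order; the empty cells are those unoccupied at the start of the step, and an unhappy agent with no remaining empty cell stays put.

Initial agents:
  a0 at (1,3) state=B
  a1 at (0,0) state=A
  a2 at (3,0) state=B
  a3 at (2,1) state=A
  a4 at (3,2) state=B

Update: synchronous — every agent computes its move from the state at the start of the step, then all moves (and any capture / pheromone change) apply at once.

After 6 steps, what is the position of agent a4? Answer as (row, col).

t=1: a0@(1,3):B a1@(0,1):A a2@(0,2):B a3@(0,3):A a4@(0,4):B
t=2: a0@(1,3):B a1@(0,0):A a2@(0,2):B a3@(1,0):A a4@(0,4):B
t=3: (unchanged — steady state)

(0, 4)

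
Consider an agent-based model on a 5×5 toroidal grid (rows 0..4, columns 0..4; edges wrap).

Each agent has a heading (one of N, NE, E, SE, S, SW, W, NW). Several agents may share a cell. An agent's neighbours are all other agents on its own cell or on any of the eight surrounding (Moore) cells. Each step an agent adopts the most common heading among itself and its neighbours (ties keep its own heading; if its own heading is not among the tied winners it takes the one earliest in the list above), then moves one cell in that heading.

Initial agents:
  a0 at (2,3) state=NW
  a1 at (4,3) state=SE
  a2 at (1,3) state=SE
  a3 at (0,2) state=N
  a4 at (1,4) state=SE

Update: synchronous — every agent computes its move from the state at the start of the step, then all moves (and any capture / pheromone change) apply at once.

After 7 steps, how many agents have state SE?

t=1: a0@(3,4):SE a1@(0,4):SE a2@(2,4):SE a3@(1,3):SE a4@(2,0):SE
t=2: a0@(4,0):SE a1@(1,0):SE a2@(3,0):SE a3@(2,4):SE a4@(3,1):SE
t=3: a0@(0,1):SE a1@(2,1):SE a2@(4,1):SE a3@(3,0):SE a4@(4,2):SE
t=4: a0@(1,2):SE a1@(3,2):SE a2@(0,2):SE a3@(4,1):SE a4@(0,3):SE
t=5: a0@(2,3):SE a1@(4,3):SE a2@(1,3):SE a3@(0,2):SE a4@(1,4):SE
t=6: a0@(3,4):SE a1@(0,4):SE a2@(2,4):SE a3@(1,3):SE a4@(2,0):SE
t=7: a0@(4,0):SE a1@(1,0):SE a2@(3,0):SE a3@(2,4):SE a4@(3,1):SE

5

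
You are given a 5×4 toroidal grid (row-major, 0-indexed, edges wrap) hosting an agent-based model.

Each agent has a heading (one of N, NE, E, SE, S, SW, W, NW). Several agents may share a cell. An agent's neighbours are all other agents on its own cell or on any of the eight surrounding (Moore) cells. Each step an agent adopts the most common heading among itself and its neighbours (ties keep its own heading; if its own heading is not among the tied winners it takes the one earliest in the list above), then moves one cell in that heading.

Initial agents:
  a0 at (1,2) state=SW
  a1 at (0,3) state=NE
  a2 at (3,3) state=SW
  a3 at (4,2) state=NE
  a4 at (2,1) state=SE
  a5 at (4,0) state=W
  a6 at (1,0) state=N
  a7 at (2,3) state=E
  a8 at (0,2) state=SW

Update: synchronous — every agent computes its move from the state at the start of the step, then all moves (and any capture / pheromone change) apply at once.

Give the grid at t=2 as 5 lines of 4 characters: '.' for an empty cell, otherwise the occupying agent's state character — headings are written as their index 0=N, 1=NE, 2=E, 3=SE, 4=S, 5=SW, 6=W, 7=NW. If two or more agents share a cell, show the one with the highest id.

t=1: a0@(2,1):SW a1@(4,0):NE a2@(4,2):SW a3@(3,3):NE a4@(3,2):SE a5@(4,3):W a6@(0,0):N a7@(3,2):SW a8@(1,1):SW
t=2: a0@(3,0):SW a1@(3,1):NE a2@(0,1):SW a3@(2,0):NE a4@(4,1):SW a5@(3,0):NE a6@(4,0):N a7@(4,1):SW a8@(2,0):SW

.5..
....
5...
11..
05..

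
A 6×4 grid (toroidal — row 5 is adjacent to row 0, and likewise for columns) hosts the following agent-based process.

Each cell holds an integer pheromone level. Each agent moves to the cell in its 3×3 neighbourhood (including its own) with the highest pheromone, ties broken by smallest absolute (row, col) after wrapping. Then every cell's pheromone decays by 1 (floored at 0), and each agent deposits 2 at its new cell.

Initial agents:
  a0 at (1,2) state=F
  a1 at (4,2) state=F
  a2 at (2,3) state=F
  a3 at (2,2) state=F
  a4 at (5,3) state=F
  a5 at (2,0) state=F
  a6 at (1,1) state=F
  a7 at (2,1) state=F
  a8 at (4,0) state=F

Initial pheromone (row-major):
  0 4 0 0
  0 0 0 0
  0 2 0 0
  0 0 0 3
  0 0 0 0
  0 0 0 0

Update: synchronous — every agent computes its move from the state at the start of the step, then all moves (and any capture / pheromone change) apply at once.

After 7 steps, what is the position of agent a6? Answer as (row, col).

t=1: a0@(0,1) a1@(3,3) a2@(3,3) a3@(3,3) a4@(0,0) a5@(3,3) a6@(0,1) a7@(2,1) a8@(3,3) | pheromone: 2 7 0 0 / 0 0 0 0 / 0 3 0 0 / 0 0 0 12 / 0 0 0 0 / 0 0 0 0
t=2: a0@(0,1) a1@(3,3) a2@(3,3) a3@(3,3) a4@(0,1) a5@(3,3) a6@(0,1) a7@(2,1) a8@(3,3) | pheromone: 1 12 0 0 / 0 0 0 0 / 0 4 0 0 / 0 0 0 21 / 0 0 0 0 / 0 0 0 0
t=3: a0@(0,1) a1@(3,3) a2@(3,3) a3@(3,3) a4@(0,1) a5@(3,3) a6@(0,1) a7@(2,1) a8@(3,3) | pheromone: 0 17 0 0 / 0 0 0 0 / 0 5 0 0 / 0 0 0 30 / 0 0 0 0 / 0 0 0 0
t=4: a0@(0,1) a1@(3,3) a2@(3,3) a3@(3,3) a4@(0,1) a5@(3,3) a6@(0,1) a7@(2,1) a8@(3,3) | pheromone: 0 22 0 0 / 0 0 0 0 / 0 6 0 0 / 0 0 0 39 / 0 0 0 0 / 0 0 0 0
t=5: a0@(0,1) a1@(3,3) a2@(3,3) a3@(3,3) a4@(0,1) a5@(3,3) a6@(0,1) a7@(2,1) a8@(3,3) | pheromone: 0 27 0 0 / 0 0 0 0 / 0 7 0 0 / 0 0 0 48 / 0 0 0 0 / 0 0 0 0
t=6: a0@(0,1) a1@(3,3) a2@(3,3) a3@(3,3) a4@(0,1) a5@(3,3) a6@(0,1) a7@(2,1) a8@(3,3) | pheromone: 0 32 0 0 / 0 0 0 0 / 0 8 0 0 / 0 0 0 57 / 0 0 0 0 / 0 0 0 0
t=7: a0@(0,1) a1@(3,3) a2@(3,3) a3@(3,3) a4@(0,1) a5@(3,3) a6@(0,1) a7@(2,1) a8@(3,3) | pheromone: 0 37 0 0 / 0 0 0 0 / 0 9 0 0 / 0 0 0 66 / 0 0 0 0 / 0 0 0 0

(0, 1)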